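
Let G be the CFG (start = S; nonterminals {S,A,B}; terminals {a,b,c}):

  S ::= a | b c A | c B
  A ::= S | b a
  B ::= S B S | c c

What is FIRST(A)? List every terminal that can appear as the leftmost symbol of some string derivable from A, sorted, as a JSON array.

FIRST iteration:
iter 1:
  A via A→b a: +{b}
  B via B→c c: +{c}
  S via S→a: +{a}
  S via S→b c A: +{b}
  S via S→c B: +{c}
  FIRST[S]={a,b,c}  FIRST[A]={b}  FIRST[B]={c}
iter 2:
  A via A→S: +{a,c}
  B via B→S B S: +{a,b}
  FIRST[S]={a,b,c}  FIRST[A]={a,b,c}  FIRST[B]={a,b,c}
iter 3: (no change)
  FIRST[S]={a,b,c}  FIRST[A]={a,b,c}  FIRST[B]={a,b,c}

FIRST(A) = ["a", "b", "c"]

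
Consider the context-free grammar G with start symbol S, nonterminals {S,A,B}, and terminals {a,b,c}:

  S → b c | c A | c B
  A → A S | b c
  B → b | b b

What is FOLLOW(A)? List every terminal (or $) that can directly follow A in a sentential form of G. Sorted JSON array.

FIRST sets, iterate to fixpoint:
pass 1:
  A via A→b c: +{b}
  B via B→b: +{b}
  S via S→b c: +{b}
  S via S→c A: +{c}
  FIRST[S]={b,c}  FIRST[A]={b}  FIRST[B]={b}
pass 2: done
  FIRST[S]={b,c}  FIRST[A]={b}  FIRST[B]={b}

Compute FOLLOW by fixpoint:
initialize: $ ∈ FOLLOW(S)
iter 1:
  A→A S: FOLLOW(A) ⊇ FIRST(S) = {b,c}; new: +{b,c}
  A→A S: FOLLOW(S) ⊇ FOLLOW(A) ⊇ {b,c}; new: +{b,c}
  S→c A: FOLLOW(A) ⊇ FOLLOW(S) ⊇ {$,b,c}; new: +{$}
  S→c B: FOLLOW(B) ⊇ FOLLOW(S) ⊇ {$,b,c}; new: +{$,b,c}
  S: {$,b,c}  A: {$,b,c}  B: {$,b,c}
iter 2: — fixpoint
  S: {$,b,c}  A: {$,b,c}  B: {$,b,c}

FOLLOW(A) = ["$", "b", "c"]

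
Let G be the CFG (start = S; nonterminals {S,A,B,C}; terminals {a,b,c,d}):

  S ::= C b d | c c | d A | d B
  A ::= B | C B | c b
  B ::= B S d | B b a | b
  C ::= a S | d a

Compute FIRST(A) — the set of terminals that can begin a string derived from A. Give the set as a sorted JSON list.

Compute FIRST by fixpoint:
round 1:
  A via A→c b: +{c}
  B via B→b: +{b}
  C via C→a S: +{a}
  C via C→d a: +{d}
  S via S→C b d: +{a,d}
  S via S→c c: +{c}
  FIRST[S]={a,c,d}  FIRST[A]={c}  FIRST[B]={b}  FIRST[C]={a,d}
round 2:
  A via A→B: +{b}
  A via A→C B: +{a,d}
  FIRST[S]={a,c,d}  FIRST[A]={a,b,c,d}  FIRST[B]={b}  FIRST[C]={a,d}
round 3: done
  FIRST[S]={a,c,d}  FIRST[A]={a,b,c,d}  FIRST[B]={b}  FIRST[C]={a,d}

FIRST(A) = ["a", "b", "c", "d"]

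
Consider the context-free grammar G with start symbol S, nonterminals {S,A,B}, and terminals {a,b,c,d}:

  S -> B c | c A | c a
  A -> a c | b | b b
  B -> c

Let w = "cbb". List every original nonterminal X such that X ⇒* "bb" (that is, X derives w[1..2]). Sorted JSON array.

Convert to CNF:
  S -> B T1 | T1 A | T1 T0
  A -> T0 T1 | T2 T2 | b
  B -> c
  T0 -> a
  T1 -> c
  T2 -> b

Fill CYK table bottom-up (cells [i..j] with 1 ≤ i ≤ j ≤ 2 only):
  cell(1,1) b: {A,T2}  orig:{A}
  cell(2,2) b: {A,T2}  orig:{A}
  cell(1,2) bb: {A}

Original NTs in T[1,2] deriving "bb": ["A"]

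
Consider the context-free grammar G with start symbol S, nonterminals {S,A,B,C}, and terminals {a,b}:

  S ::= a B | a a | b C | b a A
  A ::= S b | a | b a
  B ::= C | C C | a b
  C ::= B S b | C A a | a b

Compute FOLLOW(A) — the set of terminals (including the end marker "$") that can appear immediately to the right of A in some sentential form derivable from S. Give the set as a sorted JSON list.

FIRST iteration:
iter 1:
  A via A→a: +{a}
  A via A→b a: +{b}
  B via B→a b: +{a}
  C via C→B S b: +{a}
  S via S→a B: +{a}
  S via S→b C: +{b}
  FIRST[S]={a,b}  FIRST[A]={a,b}  FIRST[B]={a}  FIRST[C]={a}
iter 2: done
  FIRST[S]={a,b}  FIRST[A]={a,b}  FIRST[B]={a}  FIRST[C]={a}

FOLLOW sets:
seed FOLLOW(S) with $
pass 1:
  A→S b: FOLLOW(S) ⊇ FIRST(b) = {b}; new: +{b}
  B→C C: FOLLOW(C) ⊇ FIRST(C) = {a}; new: +{a}
  C→B S b: FOLLOW(B) ⊇ FIRST(S) = {a,b}; new: +{a,b}
  C→C A a: FOLLOW(C) ⊇ FIRST(A) = {a,b}; new: +{b}
  C→C A a: FOLLOW(A) ⊇ FIRST(a) = {a}; new: +{a}
  S→a B: FOLLOW(B) ⊇ FOLLOW(S) ⊇ {$,b}; new: +{$}
  S→b C: FOLLOW(C) ⊇ FOLLOW(S) ⊇ {$,b}; new: +{$}
  S→b a A: FOLLOW(A) ⊇ FOLLOW(S) ⊇ {$,b}; new: +{$,b}
  FOLLOW(S)={$,b}  FOLLOW(A)={$,a,b}  FOLLOW(B)={$,a,b}  FOLLOW(C)={$,a,b}
pass 2: done
  FOLLOW(S)={$,b}  FOLLOW(A)={$,a,b}  FOLLOW(B)={$,a,b}  FOLLOW(C)={$,a,b}

FOLLOW(A) = ["$", "a", "b"]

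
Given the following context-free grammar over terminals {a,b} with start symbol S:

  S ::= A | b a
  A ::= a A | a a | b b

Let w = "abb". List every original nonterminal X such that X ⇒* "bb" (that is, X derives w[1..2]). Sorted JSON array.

Convert to CNF:
  S -> T0 A | T0 T0 | T1 T0 | T1 T1
  A -> T0 A | T0 T0 | T1 T1
  T0 -> a
  T1 -> b

Fill CYK table bottom-up (cells [i..j] with 1 ≤ i ≤ j ≤ 2 only):
  [1..1]={T1}  "b"  orig:{}
  [2..2]={T1}  "b"  orig:{}
  [1..2]={A,S}  "bb"

Original NTs in T[1,2] deriving "bb": ["A", "S"]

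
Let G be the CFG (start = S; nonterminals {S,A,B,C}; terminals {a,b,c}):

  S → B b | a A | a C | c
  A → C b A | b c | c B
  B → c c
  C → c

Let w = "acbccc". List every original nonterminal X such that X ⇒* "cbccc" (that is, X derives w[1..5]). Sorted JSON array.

Convert to CNF:
  S -> B T0 | T2 A | T2 C | c
  A -> C X3 | T0 T1 | T1 B
  B -> T1 T1
  C -> c
  T0 -> b
  T1 -> c
  T2 -> a
  X3 -> T0 A

CYK fill (cells [i..j] with 1 ≤ i ≤ j ≤ 5 only):
  cell(1,1) c: {C,S,T1}  orig:{C,S}
  cell(2,2) b: {T0}  orig:{}
  cell(3,3) c: {C,S,T1}  orig:{C,S}
  cell(4,4) c: {C,S,T1}  orig:{C,S}
  cell(5,5) c: {C,S,T1}  orig:{C,S}
  cell(1,2) cb: ∅
  cell(2,3) bc: {A}
  cell(3,4) cc: {B}
  cell(4,5) cc: {B}
  cell(1,3) cbc: ∅
  cell(2,4) bcc: ∅
  cell(3,5) ccc: {A}
  cell(1,4) cbcc: ∅
  cell(2,5) bccc: {X3}  orig:{}
  cell(1,5) cbccc: {A}

Original NTs in T[1,5] deriving "cbccc": ["A"]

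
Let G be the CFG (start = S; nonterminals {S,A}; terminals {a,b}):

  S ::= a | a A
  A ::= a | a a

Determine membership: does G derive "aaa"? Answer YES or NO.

CNF form of G:
  S -> T0 A | a
  A -> T0 T0 | a
  T0 -> a

CYK fill:
  cell(0,0) a: {A,S,T0}  orig:{A,S}
  cell(1,1) a: {A,S,T0}  orig:{A,S}
  cell(2,2) a: {A,S,T0}  orig:{A,S}
  cell(0,1) aa: {A,S}
  cell(1,2) aa: {A,S}
  cell(0,2) aaa: {S}

S ∈ T[0,2] ⇒ YES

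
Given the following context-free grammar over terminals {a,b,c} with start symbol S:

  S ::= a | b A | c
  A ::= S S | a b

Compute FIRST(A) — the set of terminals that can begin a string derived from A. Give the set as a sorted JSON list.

FIRST iteration:
iter 1:
  A via A→a b: +{a}
  S via S→a: +{a}
  S via S→b A: +{b}
  S via S→c: +{c}
  S: {a,b,c}  A: {a}
iter 2:
  A via A→S S: +{b,c}
  S: {a,b,c}  A: {a,b,c}
iter 3: done
  S: {a,b,c}  A: {a,b,c}

FIRST(A) = ["a", "b", "c"]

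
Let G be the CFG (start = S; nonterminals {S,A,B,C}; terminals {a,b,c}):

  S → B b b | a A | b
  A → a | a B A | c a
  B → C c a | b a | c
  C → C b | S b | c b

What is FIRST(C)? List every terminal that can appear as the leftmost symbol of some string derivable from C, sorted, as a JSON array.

FIRST sets, iterate to fixpoint:
round 1:
  A via A→a: +{a}
  A via A→c a: +{c}
  B via B→b a: +{b}
  B via B→c: +{c}
  C via C→c b: +{c}
  S via S→B b b: +{b,c}
  S via S→a A: +{a}
  FIRST(S)={a,b,c}  FIRST(A)={a,c}  FIRST(B)={b,c}  FIRST(C)={c}
round 2:
  C via C→S b: +{a,b}
  FIRST(S)={a,b,c}  FIRST(A)={a,c}  FIRST(B)={b,c}  FIRST(C)={a,b,c}
round 3:
  B via B→C c a: +{a}
  FIRST(S)={a,b,c}  FIRST(A)={a,c}  FIRST(B)={a,b,c}  FIRST(C)={a,b,c}
round 4: (stable)
  FIRST(S)={a,b,c}  FIRST(A)={a,c}  FIRST(B)={a,b,c}  FIRST(C)={a,b,c}

FIRST(C) = ["a", "b", "c"]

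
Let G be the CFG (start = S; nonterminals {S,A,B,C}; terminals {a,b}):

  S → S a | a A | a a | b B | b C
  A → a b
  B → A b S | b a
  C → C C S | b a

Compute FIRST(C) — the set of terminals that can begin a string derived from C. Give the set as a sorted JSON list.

FIRST iteration:
pass 1:
  A via A→a b: +{a}
  B via B→A b S: +{a}
  B via B→b a: +{b}
  C via C→b a: +{b}
  S via S→a A: +{a}
  S via S→b B: +{b}
  FIRST[S]={a,b}  FIRST[A]={a}  FIRST[B]={a,b}  FIRST[C]={b}
pass 2: done
  FIRST[S]={a,b}  FIRST[A]={a}  FIRST[B]={a,b}  FIRST[C]={b}

FIRST(C) = ["b"]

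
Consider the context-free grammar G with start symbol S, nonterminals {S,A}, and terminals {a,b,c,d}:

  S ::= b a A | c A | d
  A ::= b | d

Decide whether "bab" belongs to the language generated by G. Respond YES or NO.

Convert to CNF:
  S -> T0 X3 | T2 A | d
  A -> b | d
  T0 -> b
  T1 -> a
  T2 -> c
  X3 -> T1 A

Fill CYK table bottom-up:
  T[0,0] 'b' = {A,T0}  orig:{A}
  T[1,1] 'a' = {T1}  orig:{}
  T[2,2] 'b' = {A,T0}  orig:{A}
  T[0,1] 'ba' = ∅
  T[1,2] 'ab' = {X3}  orig:{}
  T[0,2] 'bab' = {S}

S ∈ T[0,2] ⇒ YES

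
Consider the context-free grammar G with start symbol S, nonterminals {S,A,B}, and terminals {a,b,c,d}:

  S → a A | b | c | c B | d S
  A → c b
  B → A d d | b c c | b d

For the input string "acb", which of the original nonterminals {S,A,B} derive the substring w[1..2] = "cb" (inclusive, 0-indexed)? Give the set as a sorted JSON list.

CNF form of G:
  S -> T0 B | T2 S | T3 A | b | c
  A -> T0 T1
  B -> A X4 | T1 T2 | T1 X5
  T0 -> c
  T1 -> b
  T2 -> d
  T3 -> a
  X4 -> T2 T2
  X5 -> T0 T0

CYK fill, restricted to cells inside w[1..2]:
  [1..1]={S,T0}  "c"  orig:{S}
  [2..2]={S,T1}  "b"  orig:{S}
  [1..2]={A}  "cb"

Original NTs in T[1,2] deriving "cb": ["A"]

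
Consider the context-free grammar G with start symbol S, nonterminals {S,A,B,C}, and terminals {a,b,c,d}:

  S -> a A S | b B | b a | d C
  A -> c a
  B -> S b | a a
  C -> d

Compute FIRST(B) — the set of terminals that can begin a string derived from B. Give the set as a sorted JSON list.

Compute FIRST by fixpoint:
[1]
  A via A→c a: +{c}
  B via B→a a: +{a}
  C via C→d: +{d}
  S via S→a A S: +{a}
  S via S→b B: +{b}
  S via S→d C: +{d}
  FIRST[S]={a,b,d}  FIRST[A]={c}  FIRST[B]={a}  FIRST[C]={d}
[2]
  B via B→S b: +{b,d}
  FIRST[S]={a,b,d}  FIRST[A]={c}  FIRST[B]={a,b,d}  FIRST[C]={d}
[3] — fixpoint
  FIRST[S]={a,b,d}  FIRST[A]={c}  FIRST[B]={a,b,d}  FIRST[C]={d}

FIRST(B) = ["a", "b", "d"]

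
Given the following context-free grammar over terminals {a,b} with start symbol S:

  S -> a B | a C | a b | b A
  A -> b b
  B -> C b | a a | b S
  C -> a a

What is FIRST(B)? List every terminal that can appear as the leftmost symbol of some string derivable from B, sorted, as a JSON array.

FIRST iteration:
pass 1:
  A via A→b b: +{b}
  B via B→a a: +{a}
  B via B→b S: +{b}
  C via C→a a: +{a}
  S via S→a B: +{a}
  S via S→b A: +{b}
  FIRST(S)={a,b}  FIRST(A)={b}  FIRST(B)={a,b}  FIRST(C)={a}
pass 2: — fixpoint
  FIRST(S)={a,b}  FIRST(A)={b}  FIRST(B)={a,b}  FIRST(C)={a}

FIRST(B) = ["a", "b"]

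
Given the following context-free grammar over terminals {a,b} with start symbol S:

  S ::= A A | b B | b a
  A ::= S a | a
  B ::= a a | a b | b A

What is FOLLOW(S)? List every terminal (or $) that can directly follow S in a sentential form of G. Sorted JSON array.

FIRST sets, iterate to fixpoint:
[1]
  A via A→a: +{a}
  B via B→a a: +{a}
  B via B→b A: +{b}
  S via S→A A: +{a}
  S via S→b B: +{b}
  FIRST(S)={a,b}  FIRST(A)={a}  FIRST(B)={a,b}
[2]
  A via A→S a: +{b}
  FIRST(S)={a,b}  FIRST(A)={a,b}  FIRST(B)={a,b}
[3] (stable)
  FIRST(S)={a,b}  FIRST(A)={a,b}  FIRST(B)={a,b}

FOLLOW sets:
initialize: $ ∈ FOLLOW(S)
pass 1:
  A→S a: FOLLOW(S) ⊇ FIRST(a) = {a}; new: +{a}
  S→A A: FOLLOW(A) ⊇ FIRST(A) = {a,b}; new: +{a,b}
  S→A A: FOLLOW(A) ⊇ FOLLOW(S) ⊇ {$,a}; new: +{$}
  S→b B: FOLLOW(B) ⊇ FOLLOW(S) ⊇ {$,a}; new: +{$,a}
  S: {$,a}  A: {$,a,b}  B: {$,a}
pass 2: (stable)
  S: {$,a}  A: {$,a,b}  B: {$,a}

FOLLOW(S) = ["$", "a"]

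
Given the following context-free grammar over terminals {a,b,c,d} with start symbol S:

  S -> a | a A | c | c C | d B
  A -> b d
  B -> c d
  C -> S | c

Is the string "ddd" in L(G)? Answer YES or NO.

Convert to CNF:
  S -> T1 B | T2 C | T3 A | a | c
  A -> T0 T1
  B -> T2 T1
  C -> T1 B | T2 C | T3 A | a | c
  T0 -> b
  T1 -> d
  T2 -> c
  T3 -> a

CYK table (by increasing span):
  cell(0,0) d: {T1}  orig:{}
  cell(1,1) d: {T1}  orig:{}
  cell(2,2) d: {T1}  orig:{}
  cell(0,1) dd: ∅
  cell(1,2) dd: ∅
  cell(0,2) ddd: ∅

S ∉ T[0,2] ⇒ NO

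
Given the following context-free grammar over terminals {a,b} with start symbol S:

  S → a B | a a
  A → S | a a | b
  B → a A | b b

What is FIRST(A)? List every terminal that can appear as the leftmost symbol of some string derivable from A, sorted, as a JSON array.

FIRST iteration:
iter 1:
  A via A→a a: +{a}
  A via A→b: +{b}
  B via B→a A: +{a}
  B via B→b b: +{b}
  S via S→a B: +{a}
  FIRST(S)={a}  FIRST(A)={a,b}  FIRST(B)={a,b}
iter 2: done
  FIRST(S)={a}  FIRST(A)={a,b}  FIRST(B)={a,b}

FIRST(A) = ["a", "b"]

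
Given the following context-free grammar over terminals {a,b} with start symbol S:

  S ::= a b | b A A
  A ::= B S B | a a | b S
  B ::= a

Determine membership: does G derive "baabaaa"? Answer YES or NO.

CNF form of G:
  S -> T0 T1 | T1 X3
  A -> B X2 | T0 T0 | T1 S
  B -> a
  T0 -> a
  T1 -> b
  X2 -> S B
  X3 -> A A

CYK fill:
  cell(0,0) b: {T1}  orig:{}
  cell(1,1) a: {B,T0}  orig:{B}
  cell(2,2) a: {B,T0}  orig:{B}
  cell(3,3) b: {T1}  orig:{}
  cell(4,4) a: {B,T0}  orig:{B}
  cell(5,5) a: {B,T0}  orig:{B}
  cell(6,6) a: {B,T0}  orig:{B}
  cell(0,1) ba: ∅
  cell(1,2) aa: {A}
  cell(2,3) ab: {S}
  cell(3,4) ba: ∅
  cell(4,5) aa: {A}
  cell(5,6) aa: {A}
  cell(0,2) baa: ∅
  cell(1,3) aab: ∅
  cell(2,4) aba: {X2}  orig:{}
  cell(3,5) baa: ∅
  cell(4,6) aaa: ∅
  cell(0,3) baab: ∅
  cell(1,4) aaba: {A}
  cell(2,5) abaa: ∅
  cell(3,6) baaa: ∅
  cell(0,4) baaba: ∅
  cell(1,5) aabaa: ∅
  cell(2,6) abaaa: ∅
  cell(0,5) baabaa: ∅
  cell(1,6) aabaaa: {X3}  orig:{}
  cell(0,6) baabaaa: {S}

S ∈ T[0,6] ⇒ YES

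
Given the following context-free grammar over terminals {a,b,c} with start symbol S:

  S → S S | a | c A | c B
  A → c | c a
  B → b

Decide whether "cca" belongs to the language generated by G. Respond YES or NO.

CNF form of G:
  S -> S S | T0 A | T0 B | a
  A -> T0 T1 | c
  B -> b
  T0 -> c
  T1 -> a

CYK table (by increasing span):
  T[0,0] 'c' = {A,T0}  orig:{A}
  T[1,1] 'c' = {A,T0}  orig:{A}
  T[2,2] 'a' = {S,T1}  orig:{S}
  T[0,1] 'cc' = {S}
  T[1,2] 'ca' = {A}
  T[0,2] 'cca' = {S}

S ∈ T[0,2] ⇒ YES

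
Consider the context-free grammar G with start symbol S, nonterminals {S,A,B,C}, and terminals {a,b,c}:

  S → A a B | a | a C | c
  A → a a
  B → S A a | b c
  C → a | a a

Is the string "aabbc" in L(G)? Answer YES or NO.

CNF form of G:
  S -> A X4 | T0 C | a | c
  A -> T0 T0
  B -> S X3 | T1 T2
  C -> T0 T0 | a
  T0 -> a
  T1 -> b
  T2 -> c
  X3 -> A T0
  X4 -> T0 B

Fill CYK table bottom-up:
  T[0,0] 'a' = {C,S,T0}  orig:{C,S}
  T[1,1] 'a' = {C,S,T0}  orig:{C,S}
  T[2,2] 'b' = {T1}  orig:{}
  T[3,3] 'b' = {T1}  orig:{}
  T[4,4] 'c' = {S,T2}  orig:{S}
  T[0,1] 'aa' = {A,C,S}
  T[1,2] 'ab' = ∅
  T[2,3] 'bb' = ∅
  T[3,4] 'bc' = {B}
  T[0,2] 'aab' = ∅
  T[1,3] 'abb' = ∅
  T[2,4] 'bbc' = ∅
  T[0,3] 'aabb' = ∅
  T[1,4] 'abbc' = ∅
  T[0,4] 'aabbc' = ∅

S ∉ T[0,4] ⇒ NO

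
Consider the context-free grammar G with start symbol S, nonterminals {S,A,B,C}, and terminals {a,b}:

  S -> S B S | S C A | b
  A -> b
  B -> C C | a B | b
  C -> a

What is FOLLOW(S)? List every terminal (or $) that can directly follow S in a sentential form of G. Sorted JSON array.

FIRST iteration:
pass 1:
  A via A→b: +{b}
  B via B→a B: +{a}
  B via B→b: +{b}
  C via C→a: +{a}
  S via S→b: +{b}
  FIRST(S)={b}  FIRST(A)={b}  FIRST(B)={a,b}  FIRST(C)={a}
pass 2: (no change)
  FIRST(S)={b}  FIRST(A)={b}  FIRST(B)={a,b}  FIRST(C)={a}

FOLLOW iteration:
initialize: $ ∈ FOLLOW(S)
iter 1:
  B→C C: FOLLOW(C) ⊇ FIRST(C) = {a}; new: +{a}
  S→S B S: FOLLOW(S) ⊇ FIRST(B) = {a,b}; new: +{a,b}
  S→S B S: FOLLOW(B) ⊇ FIRST(S) = {b}; new: +{b}
  S→S C A: FOLLOW(C) ⊇ FIRST(A) = {b}; new: +{b}
  S→S C A: FOLLOW(A) ⊇ FOLLOW(S) ⊇ {$,a,b}; new: +{$,a,b}
  S: {$,a,b}  A: {$,a,b}  B: {b}  C: {a,b}
iter 2: — fixpoint
  S: {$,a,b}  A: {$,a,b}  B: {b}  C: {a,b}

FOLLOW(S) = ["$", "a", "b"]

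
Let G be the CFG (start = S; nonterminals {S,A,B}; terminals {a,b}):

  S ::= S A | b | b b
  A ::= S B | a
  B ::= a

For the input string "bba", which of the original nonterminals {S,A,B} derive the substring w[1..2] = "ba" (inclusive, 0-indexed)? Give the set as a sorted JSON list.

Convert to CNF:
  S -> S A | T0 T0 | b
  A -> S B | a
  B -> a
  T0 -> b

Fill CYK table bottom-up (cells [i..j] with 1 ≤ i ≤ j ≤ 2 only):
  T[1,1] 'b' = {S,T0}  orig:{S}
  T[2,2] 'a' = {A,B}
  T[1,2] 'ba' = {A,S}

Original NTs in T[1,2] deriving "ba": ["A", "S"]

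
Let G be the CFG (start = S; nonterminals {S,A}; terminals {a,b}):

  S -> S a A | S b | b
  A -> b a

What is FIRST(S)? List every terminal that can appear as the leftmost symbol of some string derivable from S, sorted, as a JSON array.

FIRST iteration:
round 1:
  A via A→b a: +{b}
  S via S→b: +{b}
  FIRST[S]={b}  FIRST[A]={b}
round 2: — fixpoint
  FIRST[S]={b}  FIRST[A]={b}

FIRST(S) = ["b"]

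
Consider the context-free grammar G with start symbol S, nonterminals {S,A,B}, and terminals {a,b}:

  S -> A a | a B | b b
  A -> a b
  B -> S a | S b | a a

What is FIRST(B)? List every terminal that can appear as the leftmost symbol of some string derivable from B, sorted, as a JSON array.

FIRST sets, iterate to fixpoint:
round 1:
  A via A→a b: +{a}
  B via B→a a: +{a}
  S via S→A a: +{a}
  S via S→b b: +{b}
  S: {a,b}  A: {a}  B: {a}
round 2:
  B via B→S a: +{b}
  S: {a,b}  A: {a}  B: {a,b}
round 3: (no change)
  S: {a,b}  A: {a}  B: {a,b}

FIRST(B) = ["a", "b"]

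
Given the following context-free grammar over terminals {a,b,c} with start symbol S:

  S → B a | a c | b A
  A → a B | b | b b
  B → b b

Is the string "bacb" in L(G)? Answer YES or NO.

Convert to CNF:
  S -> B T0 | T0 T2 | T1 A
  A -> T0 B | T1 T1 | b
  B -> T1 T1
  T0 -> a
  T1 -> b
  T2 -> c

Fill CYK table bottom-up:
  [0..0]={A,T1}  "b"  orig:{A}
  [1..1]={T0}  "a"  orig:{}
  [2..2]={T2}  "c"  orig:{}
  [3..3]={A,T1}  "b"  orig:{A}
  [0..1]=∅  "ba"
  [1..2]={S}  "ac"
  [2..3]=∅  "cb"
  [0..2]=∅  "bac"
  [1..3]=∅  "acb"
  [0..3]=∅  "bacb"

S ∉ T[0,3] ⇒ NO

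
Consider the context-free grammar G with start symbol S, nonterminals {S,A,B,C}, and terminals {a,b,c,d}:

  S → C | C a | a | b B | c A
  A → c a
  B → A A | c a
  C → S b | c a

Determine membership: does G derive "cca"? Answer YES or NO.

CNF form of G:
  S -> C T1 | S T2 | T0 A | T0 T1 | T2 B | a
  A -> T0 T1
  B -> A A | T0 T1
  C -> S T2 | T0 T1
  T0 -> c
  T1 -> a
  T2 -> b

Fill CYK table bottom-up:
  cell(0,0) c: {T0}  orig:{}
  cell(1,1) c: {T0}  orig:{}
  cell(2,2) a: {S,T1}  orig:{S}
  cell(0,1) cc: ∅
  cell(1,2) ca: {A,B,C,S}
  cell(0,2) cca: {S}

S ∈ T[0,2] ⇒ YES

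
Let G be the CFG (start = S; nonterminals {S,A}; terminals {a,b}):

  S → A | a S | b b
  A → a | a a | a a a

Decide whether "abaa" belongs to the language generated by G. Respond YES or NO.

CNF form of G:
  S -> T0 S | T0 T0 | T0 X3 | T1 T1 | a
  A -> T0 T0 | T0 X2 | a
  T0 -> a
  T1 -> b
  X2 -> T0 T0
  X3 -> T0 T0

CYK fill:
  T[0,0] 'a' = {A,S,T0}  orig:{A,S}
  T[1,1] 'b' = {T1}  orig:{}
  T[2,2] 'a' = {A,S,T0}  orig:{A,S}
  T[3,3] 'a' = {A,S,T0}  orig:{A,S}
  T[0,1] 'ab' = ∅
  T[1,2] 'ba' = ∅
  T[2,3] 'aa' = {A,S,X2,X3}  orig:{A,S}
  T[0,2] 'aba' = ∅
  T[1,3] 'baa' = ∅
  T[0,3] 'abaa' = ∅

S ∉ T[0,3] ⇒ NO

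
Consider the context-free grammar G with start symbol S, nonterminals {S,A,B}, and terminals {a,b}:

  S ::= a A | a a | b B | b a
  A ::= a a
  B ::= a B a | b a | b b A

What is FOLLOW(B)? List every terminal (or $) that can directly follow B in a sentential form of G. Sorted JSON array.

FIRST iteration:
pass 1:
  A via A→a a: +{a}
  B via B→a B a: +{a}
  B via B→b a: +{b}
  S via S→a A: +{a}
  S via S→b B: +{b}
  FIRST(S)={a,b}  FIRST(A)={a}  FIRST(B)={a,b}
pass 2: (no change)
  FIRST(S)={a,b}  FIRST(A)={a}  FIRST(B)={a,b}

FOLLOW iteration:
initialize: $ ∈ FOLLOW(S)
round 1:
  B→a B a: FOLLOW(B) ⊇ FIRST(a) = {a}; new: +{a}
  B→b b A: FOLLOW(A) ⊇ FOLLOW(B) ⊇ {a}; new: +{a}
  S→a A: FOLLOW(A) ⊇ FOLLOW(S) ⊇ {$}; new: +{$}
  S→b B: FOLLOW(B) ⊇ FOLLOW(S) ⊇ {$}; new: +{$}
  FOLLOW[S]={$}  FOLLOW[A]={$,a}  FOLLOW[B]={$,a}
round 2: done
  FOLLOW[S]={$}  FOLLOW[A]={$,a}  FOLLOW[B]={$,a}

FOLLOW(B) = ["$", "a"]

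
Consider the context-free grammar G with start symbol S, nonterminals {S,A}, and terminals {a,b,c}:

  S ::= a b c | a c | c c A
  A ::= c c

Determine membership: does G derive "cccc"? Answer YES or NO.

CNF form of G:
  S -> T0 X4 | T1 T0 | T1 X3
  A -> T0 T0
  T0 -> c
  T1 -> a
  T2 -> b
  X3 -> T2 T0
  X4 -> T0 A

CYK fill:
  T[0,0] 'c' = {T0}  orig:{}
  T[1,1] 'c' = {T0}  orig:{}
  T[2,2] 'c' = {T0}  orig:{}
  T[3,3] 'c' = {T0}  orig:{}
  T[0,1] 'cc' = {A}
  T[1,2] 'cc' = {A}
  T[2,3] 'cc' = {A}
  T[0,2] 'ccc' = {X4}  orig:{}
  T[1,3] 'ccc' = {X4}  orig:{}
  T[0,3] 'cccc' = {S}

S ∈ T[0,3] ⇒ YES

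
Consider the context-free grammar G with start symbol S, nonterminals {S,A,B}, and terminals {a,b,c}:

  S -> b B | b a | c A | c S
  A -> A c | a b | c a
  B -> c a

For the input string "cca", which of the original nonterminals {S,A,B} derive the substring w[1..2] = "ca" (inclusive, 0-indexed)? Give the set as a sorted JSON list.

CNF form of G:
  S -> T0 A | T0 S | T2 B | T2 T1
  A -> A T0 | T0 T1 | T1 T2
  B -> T0 T1
  T0 -> c
  T1 -> a
  T2 -> b

CYK fill — only the sub-triangle for w[1..2]:
  cell(1,1) c: {T0}  orig:{}
  cell(2,2) a: {T1}  orig:{}
  cell(1,2) ca: {A,B}

Original NTs in T[1,2] deriving "ca": ["A", "B"]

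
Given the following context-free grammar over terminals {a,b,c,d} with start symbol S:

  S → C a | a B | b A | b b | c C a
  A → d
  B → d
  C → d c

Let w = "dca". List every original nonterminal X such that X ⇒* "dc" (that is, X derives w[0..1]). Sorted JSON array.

CNF form of G:
  S -> C T2 | T1 X4 | T2 B | T3 A | T3 T3
  A -> d
  B -> d
  C -> T0 T1
  T0 -> d
  T1 -> c
  T2 -> a
  T3 -> b
  X4 -> C T2

CYK fill — only the sub-triangle for w[0..1]:
  [0..0]={A,B,T0}  "d"  orig:{A,B}
  [1..1]={T1}  "c"  orig:{}
  [0..1]={C}  "dc"

Original NTs in T[0,1] deriving "dc": ["C"]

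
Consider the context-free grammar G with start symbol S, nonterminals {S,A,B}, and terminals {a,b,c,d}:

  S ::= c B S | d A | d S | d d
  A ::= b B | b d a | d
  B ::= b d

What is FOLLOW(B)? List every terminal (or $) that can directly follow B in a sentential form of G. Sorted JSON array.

FIRST iteration:
round 1:
  A via A→b B: +{b}
  A via A→d: +{d}
  B via B→b d: +{b}
  S via S→c B S: +{c}
  S via S→d A: +{d}
  FIRST(S)={c,d}  FIRST(A)={b,d}  FIRST(B)={b}
round 2: — fixpoint
  FIRST(S)={c,d}  FIRST(A)={b,d}  FIRST(B)={b}

FOLLOW sets:
FOLLOW(S) := {$}
pass 1:
  S→c B S: FOLLOW(B) ⊇ FIRST(S) = {c,d}; new: +{c,d}
  S→d A: FOLLOW(A) ⊇ FOLLOW(S) ⊇ {$}; new: +{$}
  FOLLOW[S]={$}  FOLLOW[A]={$}  FOLLOW[B]={c,d}
pass 2:
  A→b B: FOLLOW(B) ⊇ FOLLOW(A) ⊇ {$}; new: +{$}
  FOLLOW[S]={$}  FOLLOW[A]={$}  FOLLOW[B]={$,c,d}
pass 3: — fixpoint
  FOLLOW[S]={$}  FOLLOW[A]={$}  FOLLOW[B]={$,c,d}

FOLLOW(B) = ["$", "c", "d"]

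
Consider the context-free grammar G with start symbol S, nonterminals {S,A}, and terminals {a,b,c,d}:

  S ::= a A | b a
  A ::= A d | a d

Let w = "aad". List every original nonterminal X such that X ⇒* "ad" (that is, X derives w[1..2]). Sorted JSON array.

Convert to CNF:
  S -> T1 A | T2 T1
  A -> A T0 | T1 T0
  T0 -> d
  T1 -> a
  T2 -> b

CYK fill, restricted to cells inside w[1..2]:
  [1..1]={T1}  "a"  orig:{}
  [2..2]={T0}  "d"  orig:{}
  [1..2]={A}  "ad"

Original NTs in T[1,2] deriving "ad": ["A"]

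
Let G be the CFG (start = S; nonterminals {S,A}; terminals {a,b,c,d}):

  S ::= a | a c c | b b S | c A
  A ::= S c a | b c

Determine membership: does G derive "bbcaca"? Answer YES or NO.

CNF form of G:
  S -> T0 A | T1 X4 | T2 X5 | a
  A -> S X3 | T2 T0
  T0 -> c
  T1 -> a
  T2 -> b
  X3 -> T0 T1
  X4 -> T0 T0
  X5 -> T2 S

Fill CYK table bottom-up:
  [0..0]={T2}  "b"  orig:{}
  [1..1]={T2}  "b"  orig:{}
  [2..2]={T0}  "c"  orig:{}
  [3..3]={S,T1}  "a"  orig:{S}
  [4..4]={T0}  "c"  orig:{}
  [5..5]={S,T1}  "a"  orig:{S}
  [0..1]=∅  "bb"
  [1..2]={A}  "bc"
  [2..3]={X3}  "ca"  orig:{}
  [3..4]=∅  "ac"
  [4..5]={X3}  "ca"  orig:{}
  [0..2]=∅  "bbc"
  [1..3]=∅  "bca"
  [2..4]=∅  "cac"
  [3..5]={A}  "aca"
  [0..3]=∅  "bbca"
  [1..4]=∅  "bcac"
  [2..5]={S}  "caca"
  [0..4]=∅  "bbcac"
  [1..5]={X5}  "bcaca"  orig:{}
  [0..5]={S}  "bbcaca"

S ∈ T[0,5] ⇒ YES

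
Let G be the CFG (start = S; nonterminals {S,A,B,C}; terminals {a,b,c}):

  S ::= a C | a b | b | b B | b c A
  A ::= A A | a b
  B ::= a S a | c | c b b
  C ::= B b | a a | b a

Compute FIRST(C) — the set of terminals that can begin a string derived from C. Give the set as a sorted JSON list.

FIRST iteration:
round 1:
  A via A→a b: +{a}
  B via B→a S a: +{a}
  B via B→c: +{c}
  C via C→B b: +{a,c}
  C via C→b a: +{b}
  S via S→a C: +{a}
  S via S→b: +{b}
  S: {a,b}  A: {a}  B: {a,c}  C: {a,b,c}
round 2: (stable)
  S: {a,b}  A: {a}  B: {a,c}  C: {a,b,c}

FIRST(C) = ["a", "b", "c"]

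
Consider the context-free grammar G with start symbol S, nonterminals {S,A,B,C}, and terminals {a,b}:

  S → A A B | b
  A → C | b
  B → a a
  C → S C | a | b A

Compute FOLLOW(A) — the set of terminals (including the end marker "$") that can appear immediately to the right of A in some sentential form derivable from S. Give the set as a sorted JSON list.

FIRST iteration:
iter 1:
  A via A→b: +{b}
  B via B→a a: +{a}
  C via C→a: +{a}
  C via C→b A: +{b}
  S via S→A A B: +{b}
  FIRST[S]={b}  FIRST[A]={b}  FIRST[B]={a}  FIRST[C]={a,b}
iter 2:
  A via A→C: +{a}
  S via S→A A B: +{a}
  FIRST[S]={a,b}  FIRST[A]={a,b}  FIRST[B]={a}  FIRST[C]={a,b}
iter 3: (no change)
  FIRST[S]={a,b}  FIRST[A]={a,b}  FIRST[B]={a}  FIRST[C]={a,b}

FOLLOW iteration:
initialize: $ ∈ FOLLOW(S)
round 1:
  C→S C: FOLLOW(S) ⊇ FIRST(C) = {a,b}; new: +{a,b}
  S→A A B: FOLLOW(A) ⊇ FIRST(A) = {a,b}; new: +{a,b}
  S→A A B: FOLLOW(B) ⊇ FOLLOW(S) ⊇ {$,a,b}; new: +{$,a,b}
  FOLLOW[S]={$,a,b}  FOLLOW[A]={a,b}  FOLLOW[B]={$,a,b}  FOLLOW[C]={}
round 2:
  A→C: FOLLOW(C) ⊇ FOLLOW(A) ⊇ {a,b}; new: +{a,b}
  FOLLOW[S]={$,a,b}  FOLLOW[A]={a,b}  FOLLOW[B]={$,a,b}  FOLLOW[C]={a,b}
round 3: (no change)
  FOLLOW[S]={$,a,b}  FOLLOW[A]={a,b}  FOLLOW[B]={$,a,b}  FOLLOW[C]={a,b}

FOLLOW(A) = ["a", "b"]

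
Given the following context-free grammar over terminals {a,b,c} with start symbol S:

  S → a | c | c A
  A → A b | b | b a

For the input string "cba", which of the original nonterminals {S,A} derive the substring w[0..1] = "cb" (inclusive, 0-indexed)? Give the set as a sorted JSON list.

Convert to CNF:
  S -> T2 A | a | c
  A -> A T0 | T0 T1 | b
  T0 -> b
  T1 -> a
  T2 -> c

CYK table (by increasing span), restricted to cells inside w[0..1]:
  cell(0,0) c: {S,T2}  orig:{S}
  cell(1,1) b: {A,T0}  orig:{A}
  cell(0,1) cb: {S}

Original NTs in T[0,1] deriving "cb": ["S"]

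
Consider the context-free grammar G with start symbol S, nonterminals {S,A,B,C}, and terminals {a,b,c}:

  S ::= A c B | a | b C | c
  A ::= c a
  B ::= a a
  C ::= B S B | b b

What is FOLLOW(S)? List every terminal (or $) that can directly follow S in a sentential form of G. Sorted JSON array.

FIRST iteration:
pass 1:
  A via A→c a: +{c}
  B via B→a a: +{a}
  C via C→B S B: +{a}
  C via C→b b: +{b}
  S via S→A c B: +{c}
  S via S→a: +{a}
  S via S→b C: +{b}
  FIRST(S)={a,b,c}  FIRST(A)={c}  FIRST(B)={a}  FIRST(C)={a,b}
pass 2: (stable)
  FIRST(S)={a,b,c}  FIRST(A)={c}  FIRST(B)={a}  FIRST(C)={a,b}

Compute FOLLOW by fixpoint:
initialize: $ ∈ FOLLOW(S)
iter 1:
  C→B S B: FOLLOW(B) ⊇ FIRST(S) = {a,b,c}; new: +{a,b,c}
  C→B S B: FOLLOW(S) ⊇ FIRST(B) = {a}; new: +{a}
  S→A c B: FOLLOW(A) ⊇ FIRST(c) = {c}; new: +{c}
  S→A c B: FOLLOW(B) ⊇ FOLLOW(S) ⊇ {$,a}; new: +{$}
  S→b C: FOLLOW(C) ⊇ FOLLOW(S) ⊇ {$,a}; new: +{$,a}
  FOLLOW(S)={$,a}  FOLLOW(A)={c}  FOLLOW(B)={$,a,b,c}  FOLLOW(C)={$,a}
iter 2: done
  FOLLOW(S)={$,a}  FOLLOW(A)={c}  FOLLOW(B)={$,a,b,c}  FOLLOW(C)={$,a}

FOLLOW(S) = ["$", "a"]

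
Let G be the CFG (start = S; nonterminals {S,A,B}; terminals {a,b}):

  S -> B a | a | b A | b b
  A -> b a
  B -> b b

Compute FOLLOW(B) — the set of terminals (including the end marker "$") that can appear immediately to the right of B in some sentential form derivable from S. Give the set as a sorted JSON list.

FIRST iteration:
[1]
  A via A→b a: +{b}
  B via B→b b: +{b}
  S via S→B a: +{b}
  S via S→a: +{a}
  FIRST(S)={a,b}  FIRST(A)={b}  FIRST(B)={b}
[2] (stable)
  FIRST(S)={a,b}  FIRST(A)={b}  FIRST(B)={b}

FOLLOW sets:
initialize: $ ∈ FOLLOW(S)
[1]
  S→B a: FOLLOW(B) ⊇ FIRST(a) = {a}; new: +{a}
  S→b A: FOLLOW(A) ⊇ FOLLOW(S) ⊇ {$}; new: +{$}
  S: {$}  A: {$}  B: {a}
[2] — fixpoint
  S: {$}  A: {$}  B: {a}

FOLLOW(B) = ["a"]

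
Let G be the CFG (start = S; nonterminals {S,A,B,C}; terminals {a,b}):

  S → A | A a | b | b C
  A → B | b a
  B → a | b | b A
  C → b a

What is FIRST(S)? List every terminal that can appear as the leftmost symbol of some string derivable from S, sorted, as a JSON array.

FIRST sets, iterate to fixpoint:
iter 1:
  A via A→b a: +{b}
  B via B→a: +{a}
  B via B→b: +{b}
  C via C→b a: +{b}
  S via S→A: +{b}
  S: {b}  A: {b}  B: {a,b}  C: {b}
iter 2:
  A via A→B: +{a}
  S via S→A: +{a}
  S: {a,b}  A: {a,b}  B: {a,b}  C: {b}
iter 3: done
  S: {a,b}  A: {a,b}  B: {a,b}  C: {b}

FIRST(S) = ["a", "b"]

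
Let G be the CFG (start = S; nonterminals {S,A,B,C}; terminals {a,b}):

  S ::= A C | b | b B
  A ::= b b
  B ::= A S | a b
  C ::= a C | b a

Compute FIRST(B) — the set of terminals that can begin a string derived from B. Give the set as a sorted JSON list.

FIRST iteration:
iter 1:
  A via A→b b: +{b}
  B via B→A S: +{b}
  B via B→a b: +{a}
  C via C→a C: +{a}
  C via C→b a: +{b}
  S via S→A C: +{b}
  FIRST(S)={b}  FIRST(A)={b}  FIRST(B)={a,b}  FIRST(C)={a,b}
iter 2: (no change)
  FIRST(S)={b}  FIRST(A)={b}  FIRST(B)={a,b}  FIRST(C)={a,b}

FIRST(B) = ["a", "b"]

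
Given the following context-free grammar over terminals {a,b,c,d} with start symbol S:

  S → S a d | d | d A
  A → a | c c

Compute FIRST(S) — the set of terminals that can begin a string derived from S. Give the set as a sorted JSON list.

FIRST iteration:
[1]
  A via A→a: +{a}
  A via A→c c: +{c}
  S via S→d: +{d}
  FIRST(S)={d}  FIRST(A)={a,c}
[2] — fixpoint
  FIRST(S)={d}  FIRST(A)={a,c}

FIRST(S) = ["d"]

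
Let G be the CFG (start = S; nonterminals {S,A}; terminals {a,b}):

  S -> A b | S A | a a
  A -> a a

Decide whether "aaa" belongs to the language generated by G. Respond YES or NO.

CNF form of G:
  S -> A T1 | S A | T0 T0
  A -> T0 T0
  T0 -> a
  T1 -> b

Fill CYK table bottom-up:
  [0..0]={T0}  "a"  orig:{}
  [1..1]={T0}  "a"  orig:{}
  [2..2]={T0}  "a"  orig:{}
  [0..1]={A,S}  "aa"
  [1..2]={A,S}  "aa"
  [0..2]=∅  "aaa"

S ∉ T[0,2] ⇒ NO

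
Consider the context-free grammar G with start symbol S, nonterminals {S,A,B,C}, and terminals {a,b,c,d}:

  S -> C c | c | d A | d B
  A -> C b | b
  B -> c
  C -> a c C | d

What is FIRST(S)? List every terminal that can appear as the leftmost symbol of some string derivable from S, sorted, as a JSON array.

FIRST sets, iterate to fixpoint:
iter 1:
  A via A→b: +{b}
  B via B→c: +{c}
  C via C→a c C: +{a}
  C via C→d: +{d}
  S via S→C c: +{a,d}
  S via S→c: +{c}
  FIRST[S]={a,c,d}  FIRST[A]={b}  FIRST[B]={c}  FIRST[C]={a,d}
iter 2:
  A via A→C b: +{a,d}
  FIRST[S]={a,c,d}  FIRST[A]={a,b,d}  FIRST[B]={c}  FIRST[C]={a,d}
iter 3: — fixpoint
  FIRST[S]={a,c,d}  FIRST[A]={a,b,d}  FIRST[B]={c}  FIRST[C]={a,d}

FIRST(S) = ["a", "c", "d"]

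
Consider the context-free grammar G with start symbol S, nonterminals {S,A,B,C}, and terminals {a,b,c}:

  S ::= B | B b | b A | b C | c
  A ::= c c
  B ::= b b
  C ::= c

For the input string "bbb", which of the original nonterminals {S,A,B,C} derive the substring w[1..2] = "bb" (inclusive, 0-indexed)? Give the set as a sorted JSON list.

Convert to CNF:
  S -> B T1 | T1 A | T1 C | T1 T1 | c
  A -> T0 T0
  B -> T1 T1
  C -> c
  T0 -> c
  T1 -> b

CYK fill — only the sub-triangle for w[1..2]:
  T[1,1] 'b' = {T1}  orig:{}
  T[2,2] 'b' = {T1}  orig:{}
  T[1,2] 'bb' = {B,S}

Original NTs in T[1,2] deriving "bb": ["B", "S"]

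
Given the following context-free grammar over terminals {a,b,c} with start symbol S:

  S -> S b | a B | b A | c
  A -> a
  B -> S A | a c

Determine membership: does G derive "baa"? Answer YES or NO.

Convert to CNF:
  S -> S T2 | T0 B | T2 A | c
  A -> a
  B -> S A | T0 T1
  T0 -> a
  T1 -> c
  T2 -> b

Fill CYK table bottom-up:
  T[0,0] 'b' = {T2}  orig:{}
  T[1,1] 'a' = {A,T0}  orig:{A}
  T[2,2] 'a' = {A,T0}  orig:{A}
  T[0,1] 'ba' = {S}
  T[1,2] 'aa' = ∅
  T[0,2] 'baa' = {B}

S ∉ T[0,2] ⇒ NO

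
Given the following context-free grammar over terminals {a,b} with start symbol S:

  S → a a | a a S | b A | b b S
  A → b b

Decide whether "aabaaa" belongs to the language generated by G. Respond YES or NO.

CNF form of G:
  S -> T0 A | T0 X3 | T1 T1 | T1 X2
  A -> T0 T0
  T0 -> b
  T1 -> a
  X2 -> T1 S
  X3 -> T0 S

Fill CYK table bottom-up:
  [0..0]={T1}  "a"  orig:{}
  [1..1]={T1}  "a"  orig:{}
  [2..2]={T0}  "b"  orig:{}
  [3..3]={T1}  "a"  orig:{}
  [4..4]={T1}  "a"  orig:{}
  [5..5]={T1}  "a"  orig:{}
  [0..1]={S}  "aa"
  [1..2]=∅  "ab"
  [2..3]=∅  "ba"
  [3..4]={S}  "aa"
  [4..5]={S}  "aa"
  [0..2]=∅  "aab"
  [1..3]=∅  "aba"
  [2..4]={X3}  "baa"  orig:{}
  [3..5]={X2}  "aaa"  orig:{}
  [0..3]=∅  "aaba"
  [1..4]=∅  "abaa"
  [2..5]=∅  "baaa"
  [0..4]=∅  "aabaa"
  [1..5]=∅  "abaaa"
  [0..5]=∅  "aabaaa"

S ∉ T[0,5] ⇒ NO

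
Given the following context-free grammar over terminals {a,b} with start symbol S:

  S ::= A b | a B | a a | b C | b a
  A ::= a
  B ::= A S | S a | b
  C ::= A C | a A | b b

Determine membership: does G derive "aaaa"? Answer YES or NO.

Convert to CNF:
  S -> A T1 | T0 B | T0 T0 | T1 C | T1 T0
  A -> a
  B -> A S | S T0 | b
  C -> A C | T0 A | T1 T1
  T0 -> a
  T1 -> b

Fill CYK table bottom-up:
  T[0,0] 'a' = {A,T0}  orig:{A}
  T[1,1] 'a' = {A,T0}  orig:{A}
  T[2,2] 'a' = {A,T0}  orig:{A}
  T[3,3] 'a' = {A,T0}  orig:{A}
  T[0,1] 'aa' = {C,S}
  T[1,2] 'aa' = {C,S}
  T[2,3] 'aa' = {C,S}
  T[0,2] 'aaa' = {B,C}
  T[1,3] 'aaa' = {B,C}
  T[0,3] 'aaaa' = {C,S}

S ∈ T[0,3] ⇒ YES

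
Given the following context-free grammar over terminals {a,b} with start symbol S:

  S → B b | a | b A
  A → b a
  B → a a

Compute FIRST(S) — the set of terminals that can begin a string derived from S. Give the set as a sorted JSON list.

Compute FIRST by fixpoint:
pass 1:
  A via A→b a: +{b}
  B via B→a a: +{a}
  S via S→B b: +{a}
  S via S→b A: +{b}
  S: {a,b}  A: {b}  B: {a}
pass 2: (stable)
  S: {a,b}  A: {b}  B: {a}

FIRST(S) = ["a", "b"]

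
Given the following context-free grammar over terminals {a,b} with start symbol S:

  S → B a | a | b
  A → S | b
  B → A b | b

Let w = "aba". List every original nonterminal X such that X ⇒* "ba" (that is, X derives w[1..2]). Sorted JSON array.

CNF form of G:
  S -> B T0 | a | b
  A -> B T0 | a | b
  B -> A T1 | b
  T0 -> a
  T1 -> b

Fill CYK table bottom-up (cells [i..j] with 1 ≤ i ≤ j ≤ 2 only):
  T[1,1] 'b' = {A,B,S,T1}  orig:{A,B,S}
  T[2,2] 'a' = {A,S,T0}  orig:{A,S}
  T[1,2] 'ba' = {A,S}

Original NTs in T[1,2] deriving "ba": ["A", "S"]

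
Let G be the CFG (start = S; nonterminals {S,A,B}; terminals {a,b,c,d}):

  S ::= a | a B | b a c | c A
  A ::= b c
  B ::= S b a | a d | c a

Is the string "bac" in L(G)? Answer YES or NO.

Convert to CNF:
  S -> T0 X5 | T1 A | T2 B | a
  A -> T0 T1
  B -> S X4 | T1 T2 | T2 T3
  T0 -> b
  T1 -> c
  T2 -> a
  T3 -> d
  X4 -> T0 T2
  X5 -> T2 T1

Fill CYK table bottom-up:
  [0..0]={T0}  "b"  orig:{}
  [1..1]={S,T2}  "a"  orig:{S}
  [2..2]={T1}  "c"  orig:{}
  [0..1]={X4}  "ba"  orig:{}
  [1..2]={X5}  "ac"  orig:{}
  [0..2]={S}  "bac"

S ∈ T[0,2] ⇒ YES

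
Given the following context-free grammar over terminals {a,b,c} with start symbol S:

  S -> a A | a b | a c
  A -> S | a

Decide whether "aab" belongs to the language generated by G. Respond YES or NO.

CNF form of G:
  S -> T0 A | T0 T1 | T0 T2
  A -> T0 A | T0 T1 | T0 T2 | a
  T0 -> a
  T1 -> b
  T2 -> c

CYK table (by increasing span):
  cell(0,0) a: {A,T0}  orig:{A}
  cell(1,1) a: {A,T0}  orig:{A}
  cell(2,2) b: {T1}  orig:{}
  cell(0,1) aa: {A,S}
  cell(1,2) ab: {A,S}
  cell(0,2) aab: {A,S}

S ∈ T[0,2] ⇒ YES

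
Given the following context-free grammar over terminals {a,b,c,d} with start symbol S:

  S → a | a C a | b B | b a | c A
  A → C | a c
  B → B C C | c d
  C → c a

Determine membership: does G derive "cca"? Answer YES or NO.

CNF form of G:
  S -> T0 X5 | T1 A | T3 B | T3 T0 | a
  A -> T0 T1 | T1 T0
  B -> B X4 | T1 T2
  C -> T1 T0
  T0 -> a
  T1 -> c
  T2 -> d
  T3 -> b
  X4 -> C C
  X5 -> C T0

CYK table (by increasing span):
  [0..0]={T1}  "c"  orig:{}
  [1..1]={T1}  "c"  orig:{}
  [2..2]={S,T0}  "a"  orig:{S}
  [0..1]=∅  "cc"
  [1..2]={A,C}  "ca"
  [0..2]={S}  "cca"

S ∈ T[0,2] ⇒ YES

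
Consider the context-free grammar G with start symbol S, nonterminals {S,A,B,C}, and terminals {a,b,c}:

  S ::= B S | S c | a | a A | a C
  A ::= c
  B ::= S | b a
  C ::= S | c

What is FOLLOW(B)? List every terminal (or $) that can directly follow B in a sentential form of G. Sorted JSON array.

FIRST iteration:
[1]
  A via A→c: +{c}
  B via B→b a: +{b}
  C via C→c: +{c}
  S via S→B S: +{b}
  S via S→a: +{a}
  FIRST(S)={a,b}  FIRST(A)={c}  FIRST(B)={b}  FIRST(C)={c}
[2]
  B via B→S: +{a}
  C via C→S: +{a,b}
  FIRST(S)={a,b}  FIRST(A)={c}  FIRST(B)={a,b}  FIRST(C)={a,b,c}
[3] — fixpoint
  FIRST(S)={a,b}  FIRST(A)={c}  FIRST(B)={a,b}  FIRST(C)={a,b,c}

Compute FOLLOW by fixpoint:
initialize: $ ∈ FOLLOW(S)
round 1:
  S→B S: FOLLOW(B) ⊇ FIRST(S) = {a,b}; new: +{a,b}
  S→S c: FOLLOW(S) ⊇ FIRST(c) = {c}; new: +{c}
  S→a A: FOLLOW(A) ⊇ FOLLOW(S) ⊇ {$,c}; new: +{$,c}
  S→a C: FOLLOW(C) ⊇ FOLLOW(S) ⊇ {$,c}; new: +{$,c}
  FOLLOW(S)={$,c}  FOLLOW(A)={$,c}  FOLLOW(B)={a,b}  FOLLOW(C)={$,c}
round 2:
  B→S: FOLLOW(S) ⊇ FOLLOW(B) ⊇ {a,b}; new: +{a,b}
  S→a A: FOLLOW(A) ⊇ FOLLOW(S) ⊇ {$,a,b,c}; new: +{a,b}
  S→a C: FOLLOW(C) ⊇ FOLLOW(S) ⊇ {$,a,b,c}; new: +{a,b}
  FOLLOW(S)={$,a,b,c}  FOLLOW(A)={$,a,b,c}  FOLLOW(B)={a,b}  FOLLOW(C)={$,a,b,c}
round 3: — fixpoint
  FOLLOW(S)={$,a,b,c}  FOLLOW(A)={$,a,b,c}  FOLLOW(B)={a,b}  FOLLOW(C)={$,a,b,c}

FOLLOW(B) = ["a", "b"]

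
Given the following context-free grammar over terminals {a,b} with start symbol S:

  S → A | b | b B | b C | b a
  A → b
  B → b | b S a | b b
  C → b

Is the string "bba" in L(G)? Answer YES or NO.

Convert to CNF:
  S -> T0 B | T0 C | T0 T1 | b
  A -> b
  B -> T0 T0 | T0 X2 | b
  C -> b
  T0 -> b
  T1 -> a
  X2 -> S T1

CYK fill:
  T[0,0] 'b' = {A,B,C,S,T0}  orig:{A,B,C,S}
  T[1,1] 'b' = {A,B,C,S,T0}  orig:{A,B,C,S}
  T[2,2] 'a' = {T1}  orig:{}
  T[0,1] 'bb' = {B,S}
  T[1,2] 'ba' = {S,X2}  orig:{S}
  T[0,2] 'bba' = {B,X2}  orig:{B}

S ∉ T[0,2] ⇒ NO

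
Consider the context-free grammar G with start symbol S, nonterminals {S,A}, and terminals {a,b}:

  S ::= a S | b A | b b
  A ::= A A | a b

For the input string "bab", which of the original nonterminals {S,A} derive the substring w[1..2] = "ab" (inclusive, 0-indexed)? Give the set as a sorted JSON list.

Convert to CNF:
  S -> T0 S | T1 A | T1 T1
  A -> A A | T0 T1
  T0 -> a
  T1 -> b

CYK table (by increasing span) (cells [i..j] with 1 ≤ i ≤ j ≤ 2 only):
  T[1,1] 'a' = {T0}  orig:{}
  T[2,2] 'b' = {T1}  orig:{}
  T[1,2] 'ab' = {A}

Original NTs in T[1,2] deriving "ab": ["A"]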